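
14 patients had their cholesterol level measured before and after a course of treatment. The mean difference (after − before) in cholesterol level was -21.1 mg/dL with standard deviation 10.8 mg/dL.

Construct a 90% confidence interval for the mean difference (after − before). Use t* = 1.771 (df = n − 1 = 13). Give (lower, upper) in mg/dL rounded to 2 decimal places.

(-26.21, -15.99)

Paired design: SE = s_d/√n = 10.8/√14 = 2.8864.
t* = 1.771; margin of error = 1.771 × 2.8864 = 5.1118.
-21.1 ± 5.1118 → (-26.21, -15.99).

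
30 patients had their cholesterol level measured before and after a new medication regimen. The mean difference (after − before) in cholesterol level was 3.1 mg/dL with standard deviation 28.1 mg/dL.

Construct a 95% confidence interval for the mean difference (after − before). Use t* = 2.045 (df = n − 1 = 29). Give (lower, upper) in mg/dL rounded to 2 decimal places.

(-7.39, 13.59)

This is a matched-pairs design, so SE = s_d/√n = 28.1/√30 = 5.1303.
Margin = 2.045 × 5.1303 = 10.4915; the interval is 3.1 ± 10.4915 = (-7.39, 13.59).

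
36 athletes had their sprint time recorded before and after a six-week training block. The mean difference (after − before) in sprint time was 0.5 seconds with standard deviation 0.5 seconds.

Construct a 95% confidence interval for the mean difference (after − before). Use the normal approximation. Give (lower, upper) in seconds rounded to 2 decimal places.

Paired design: SE = s_d/√n = 0.5/√36 = 0.0833.
z* = 1.960; margin of error = 1.960 × 0.0833 = 0.1633.
0.5 ± 0.1633 → (0.34, 0.66).

(0.34, 0.66)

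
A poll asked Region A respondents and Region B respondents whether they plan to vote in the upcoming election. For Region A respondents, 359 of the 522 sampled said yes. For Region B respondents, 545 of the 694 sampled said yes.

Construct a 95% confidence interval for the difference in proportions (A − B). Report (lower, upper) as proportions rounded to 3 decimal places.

p̂₁ = 359/522 = 0.6877 and p̂₂ = 545/694 = 0.7853.
SE₁ = √(p̂₁(1−p̂₁)/n₁) = √(0.6877·0.3123/522) = 0.02028; SE₂ = √(0.7853·0.2147/694) = 0.01559.
Independent samples: SE of the difference = √(SE₁² + SE₂²) = √(0.0004112784 + 0.0002430481) = 0.02558.
z* for 95% confidence is 1.960, so the margin of error is 1.960 × 0.02558 = 0.05014.
Point estimate p̂₁ − p̂₂ = 0.6877 − 0.7853 = -0.0976.
-0.0976 ± 0.05014 → (-0.148, -0.047).

(-0.148, -0.047)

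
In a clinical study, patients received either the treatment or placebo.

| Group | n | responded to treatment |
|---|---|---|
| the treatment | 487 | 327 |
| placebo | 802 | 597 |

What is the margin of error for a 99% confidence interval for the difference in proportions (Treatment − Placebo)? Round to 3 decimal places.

p̂₁ = 327/487 = 0.6715 and p̂₂ = 597/802 = 0.7444.
SE₁ = √(p̂₁(1−p̂₁)/n₁) = √(0.6715·0.3285/487) = 0.02128; SE₂ = √(0.7444·0.2556/802) = 0.01540.
Independent samples: SE of the difference = √(SE₁² + SE₂²) = √(0.0004528384 + 0.00023716) = 0.02627.
z* for 99% confidence is 2.576, so the margin of error is 2.576 × 0.02627 = 0.06767.

0.068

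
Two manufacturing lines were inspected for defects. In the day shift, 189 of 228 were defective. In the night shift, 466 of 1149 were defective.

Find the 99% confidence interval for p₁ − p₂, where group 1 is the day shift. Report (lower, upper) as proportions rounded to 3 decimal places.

(0.349, 0.498)

p̂₁ = 189/228 = 0.8289 and p̂₂ = 466/1149 = 0.4056.
SE₁ = √(p̂₁(1−p̂₁)/n₁) = √(0.8289·0.1711/228) = 0.02494; SE₂ = √(0.4056·0.5944/1149) = 0.01449.
Independent samples: SE of the difference = √(SE₁² + SE₂²) = √(0.0006220036 + 0.0002099601) = 0.02884.
z* for 99% confidence is 2.576, so the margin of error is 2.576 × 0.02884 = 0.07429.
Point estimate p̂₁ − p̂₂ = 0.8289 − 0.4056 = 0.4233.
0.4233 ± 0.07429 → (0.349, 0.498).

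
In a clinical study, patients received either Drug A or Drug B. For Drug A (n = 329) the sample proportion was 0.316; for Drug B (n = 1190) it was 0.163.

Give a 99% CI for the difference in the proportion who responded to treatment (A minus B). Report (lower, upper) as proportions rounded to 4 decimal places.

Each SE is √(p̂(1−p̂)/n): √(0.3160·0.6840/329) = 0.02563 and √(0.1630·0.8370/1190) = 0.01071.
SE(p̂₁ − p̂₂) = √(SE₁² + SE₂²) = √(0.0006568969 + 0.0001147041) = 0.02778, since the two samples are independent.
At 99% confidence z* = 2.576; margin = 2.576 × 0.02778 = 0.07156.
The difference is 0.3160 − 0.1630 = 0.1530, so the interval is 0.1530 ± 0.07156 = (0.0814, 0.2246).

(0.0814, 0.2246)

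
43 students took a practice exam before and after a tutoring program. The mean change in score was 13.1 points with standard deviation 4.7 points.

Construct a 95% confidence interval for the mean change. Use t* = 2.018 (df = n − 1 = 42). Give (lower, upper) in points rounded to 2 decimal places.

This is a matched-pairs design, so SE = s_d/√n = 4.7/√43 = 0.7167.
Margin = 2.018 × 0.7167 = 1.4463; the interval is 13.1 ± 1.4463 = (11.65, 14.55).

(11.65, 14.55)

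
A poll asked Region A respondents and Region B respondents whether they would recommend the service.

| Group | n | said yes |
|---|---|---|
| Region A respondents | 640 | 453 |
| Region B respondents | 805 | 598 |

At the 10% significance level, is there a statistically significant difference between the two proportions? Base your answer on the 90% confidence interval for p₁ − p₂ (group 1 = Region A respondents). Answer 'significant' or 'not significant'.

not significant

Sample proportions: 453/640 = 0.7078, 598/805 = 0.7429.
Each SE is √(p̂(1−p̂)/n): √(0.7078·0.2922/640) = 0.01798 and √(0.7429·0.2571/805) = 0.01540.
SE(p̂₁ − p̂₂) = √(SE₁² + SE₂²) = √(0.0003232804 + 0.00023716) = 0.02367, since the two samples are independent.
At 90% confidence z* = 1.645; margin = 1.645 × 0.02367 = 0.03894.
The difference is 0.7078 − 0.7429 = -0.0351, so the interval is -0.0351 ± 0.03894 = (-0.07404, 0.00384).
The interval (-0.07404, 0.00384) contains 0, so the difference is not significant.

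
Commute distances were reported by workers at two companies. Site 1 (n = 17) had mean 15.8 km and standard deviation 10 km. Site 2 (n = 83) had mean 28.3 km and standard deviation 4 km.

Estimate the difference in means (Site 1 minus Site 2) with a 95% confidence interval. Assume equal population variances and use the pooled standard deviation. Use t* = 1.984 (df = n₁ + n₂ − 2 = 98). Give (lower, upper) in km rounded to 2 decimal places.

s_p = √[((n₁−1)s₁² + (n₂−1)s₂²)/(n₁+n₂−2)] = √[(16·10² + 82·4²)/98] = 5.4511.
SE = 5.4511·√(1/17 + 1/83) = 1.4512.
With t* = 1.984, margin = 1.984 × 1.4512 = 2.8792.
x̄₁ − x̄₂ = 15.8 − 28.3 = -12.5000; interval -12.5000 ± 2.8792 = (-15.38, -9.62).

(-15.38, -9.62)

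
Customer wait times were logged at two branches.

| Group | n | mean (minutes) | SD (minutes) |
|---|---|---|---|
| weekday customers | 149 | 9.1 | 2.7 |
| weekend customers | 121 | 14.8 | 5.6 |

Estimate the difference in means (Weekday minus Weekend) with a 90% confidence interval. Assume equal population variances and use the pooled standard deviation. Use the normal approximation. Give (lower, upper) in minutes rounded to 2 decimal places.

s_p = √[((n₁−1)s₁² + (n₂−1)s₂²)/(n₁+n₂−2)] = √[(148·2.7² + 120·5.6²)/268] = 4.2506.
SE = 4.2506·√(1/149 + 1/121) = 0.5202.
With z* = 1.645, margin = 1.645 × 0.5202 = 0.8557.
x̄₁ − x̄₂ = 9.1 − 14.8 = -5.7000; interval -5.7000 ± 0.8557 = (-6.56, -4.84).

(-6.56, -4.84)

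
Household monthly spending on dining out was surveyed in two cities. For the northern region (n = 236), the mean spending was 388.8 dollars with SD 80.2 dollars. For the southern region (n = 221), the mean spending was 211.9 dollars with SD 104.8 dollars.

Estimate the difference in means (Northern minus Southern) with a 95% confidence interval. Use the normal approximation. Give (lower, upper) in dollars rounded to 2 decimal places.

SE₁ = s₁/√n₁ = 80.2/√236 = 5.2206; SE₂ = 104.8/√221 = 7.0496.
Independent samples, unequal variances: SE_diff = √(SE₁² + SE₂²) = √(27.25466436 + 49.69686016) = 8.7722.
z* = 1.960, so margin of error = 1.960 × 8.7722 = 17.1935.
Difference in means = 388.8 − 211.9 = 176.9000.
176.9000 ± 17.1935 → (159.71, 194.09).

(159.71, 194.09)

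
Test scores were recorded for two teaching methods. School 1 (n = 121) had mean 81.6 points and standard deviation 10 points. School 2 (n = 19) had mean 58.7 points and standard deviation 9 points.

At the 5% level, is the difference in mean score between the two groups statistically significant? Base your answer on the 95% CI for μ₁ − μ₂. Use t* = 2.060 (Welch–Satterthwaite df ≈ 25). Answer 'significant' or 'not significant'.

Per-group SEs: s₁/√n₁ = 10/√121 = 0.9091, s₂/√n₂ = 9/√19 = 2.0647.
Unpooled SE of the difference: √(0.82646281 + 4.26298609) = 2.2560.
Margin of error = t* · SE = 2.060 × 2.2560 = 4.6474.
x̄₁ − x̄₂ = 81.6 − 58.7 = 22.9000.
CI: 22.9000 ± 4.6474 = (18.2526, 27.5474).
The interval (18.2526, 27.5474) does not contain 0, so the difference is significant.

significant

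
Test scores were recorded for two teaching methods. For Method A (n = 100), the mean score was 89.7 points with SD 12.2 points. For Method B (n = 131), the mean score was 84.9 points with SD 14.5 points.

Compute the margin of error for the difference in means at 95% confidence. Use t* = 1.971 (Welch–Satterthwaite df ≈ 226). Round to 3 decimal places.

3.467

Per-group SEs: s₁/√n₁ = 12.2/√100 = 1.2200, s₂/√n₂ = 14.5/√131 = 1.2669.
Unpooled SE of the difference: √(1.4884 + 1.60503561) = 1.7588.
Margin of error = t* · SE = 1.971 × 1.7588 = 3.4666.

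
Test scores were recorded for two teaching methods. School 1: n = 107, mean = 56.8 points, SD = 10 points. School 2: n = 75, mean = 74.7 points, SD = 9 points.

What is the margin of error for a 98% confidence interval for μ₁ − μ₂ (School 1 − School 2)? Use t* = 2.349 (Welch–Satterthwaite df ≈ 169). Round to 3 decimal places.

Per-group SEs: s₁/√n₁ = 10/√107 = 0.9667, s₂/√n₂ = 9/√75 = 1.0392.
Unpooled SE of the difference: √(0.93450889 + 1.07993664) = 1.4193.
Margin of error = t* · SE = 2.349 × 1.4193 = 3.3339.

3.334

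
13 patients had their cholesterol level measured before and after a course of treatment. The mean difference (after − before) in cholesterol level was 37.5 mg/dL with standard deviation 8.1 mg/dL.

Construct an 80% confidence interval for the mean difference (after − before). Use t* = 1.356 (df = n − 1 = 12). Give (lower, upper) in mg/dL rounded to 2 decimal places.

(34.45, 40.55)

This is a matched-pairs design, so SE = s_d/√n = 8.1/√13 = 2.2465.
Margin = 1.356 × 2.2465 = 3.0463; the interval is 37.5 ± 3.0463 = (34.45, 40.55).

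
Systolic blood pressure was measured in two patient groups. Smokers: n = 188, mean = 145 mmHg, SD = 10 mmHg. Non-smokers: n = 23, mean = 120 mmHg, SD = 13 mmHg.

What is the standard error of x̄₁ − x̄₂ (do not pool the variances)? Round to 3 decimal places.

SE₁ = s₁/√n₁ = 10/√188 = 0.7293; SE₂ = 13/√23 = 2.7107.
Independent samples, unequal variances: SE_diff = √(SE₁² + SE₂²) = √(0.53187849 + 7.34789449) = 2.8071.

2.807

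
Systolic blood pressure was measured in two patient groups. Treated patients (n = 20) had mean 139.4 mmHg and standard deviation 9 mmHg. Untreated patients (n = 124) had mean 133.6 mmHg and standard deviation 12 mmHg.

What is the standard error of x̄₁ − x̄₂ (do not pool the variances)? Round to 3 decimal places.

2.283

SE₁ = s₁/√n₁ = 9/√20 = 2.0125; SE₂ = 12/√124 = 1.0776.
Independent samples, unequal variances: SE_diff = √(SE₁² + SE₂²) = √(4.05015625 + 1.16122176) = 2.2828.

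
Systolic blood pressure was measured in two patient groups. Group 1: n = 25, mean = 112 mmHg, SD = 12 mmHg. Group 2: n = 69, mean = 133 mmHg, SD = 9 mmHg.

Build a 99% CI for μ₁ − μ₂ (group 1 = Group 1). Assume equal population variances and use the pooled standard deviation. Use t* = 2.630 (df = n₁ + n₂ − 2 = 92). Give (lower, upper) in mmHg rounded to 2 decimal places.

(-27.06, -14.94)

s_p = √[((n₁−1)s₁² + (n₂−1)s₂²)/(n₁+n₂−2)] = √[(24·12² + 68·9²)/92] = 9.8709.
SE = 9.8709·√(1/25 + 1/69) = 2.3042.
With t* = 2.630, margin = 2.630 × 2.3042 = 6.0600.
x̄₁ − x̄₂ = 112 − 133 = -21.0000; interval -21.0000 ± 6.0600 = (-27.06, -14.94).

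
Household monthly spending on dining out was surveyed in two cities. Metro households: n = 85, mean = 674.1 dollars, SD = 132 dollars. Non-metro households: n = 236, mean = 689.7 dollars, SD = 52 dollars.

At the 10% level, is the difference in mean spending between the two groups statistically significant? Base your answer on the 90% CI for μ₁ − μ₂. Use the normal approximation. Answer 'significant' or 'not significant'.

Per-group SEs: s₁/√n₁ = 132/√85 = 14.3174, s₂/√n₂ = 52/√236 = 3.3849.
Unpooled SE of the difference: √(204.98794276 + 11.45754801) = 14.7121.
Margin of error = z* · SE = 1.645 × 14.7121 = 24.2014.
x̄₁ − x̄₂ = 674.1 − 689.7 = -15.6000.
CI: -15.6000 ± 24.2014 = (-39.8014, 8.6014).
The interval (-39.8014, 8.6014) contains 0, so the difference is not significant.

not significant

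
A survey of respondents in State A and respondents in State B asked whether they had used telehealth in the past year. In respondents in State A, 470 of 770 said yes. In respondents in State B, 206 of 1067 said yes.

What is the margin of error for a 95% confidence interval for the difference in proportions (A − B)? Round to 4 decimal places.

First, p̂₁ = 470/770 = 0.6104; p̂₂ = 206/1067 = 0.1931.
The two standard errors are √(0.6104×0.3896/770) = 0.01757 and √(0.1931×0.8069/1067) = 0.01208.
Because the samples are independent, SE_diff = √(0.01757² + 0.01208²) = 0.02132.
Using z* = 1.960 for 95%, ME = 1.960 × 0.02132 = 0.04179.

0.0418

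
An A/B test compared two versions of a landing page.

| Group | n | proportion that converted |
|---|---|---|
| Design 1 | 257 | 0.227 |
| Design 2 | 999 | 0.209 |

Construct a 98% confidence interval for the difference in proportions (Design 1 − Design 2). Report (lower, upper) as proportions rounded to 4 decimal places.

Each SE is √(p̂(1−p̂)/n): √(0.2270·0.7730/257) = 0.02613 and √(0.2090·0.7910/999) = 0.01286.
SE(p̂₁ − p̂₂) = √(SE₁² + SE₂²) = √(0.0006827769 + 0.0001653796) = 0.02912, since the two samples are independent.
At 98% confidence z* = 2.326; margin = 2.326 × 0.02912 = 0.06773.
The difference is 0.2270 − 0.2090 = 0.0180, so the interval is 0.0180 ± 0.06773 = (-0.0497, 0.0857).

(-0.0497, 0.0857)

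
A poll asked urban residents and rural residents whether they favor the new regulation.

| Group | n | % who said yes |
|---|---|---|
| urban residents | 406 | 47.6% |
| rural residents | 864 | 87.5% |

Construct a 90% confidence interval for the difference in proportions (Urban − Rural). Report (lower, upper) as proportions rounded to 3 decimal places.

(-0.444, -0.354)

Each SE is √(p̂(1−p̂)/n): √(0.4760·0.5240/406) = 0.02479 and √(0.8750·0.1250/864) = 0.01125.
SE(p̂₁ − p̂₂) = √(SE₁² + SE₂²) = √(0.0006145441 + 0.0001265625) = 0.02722, since the two samples are independent.
At 90% confidence z* = 1.645; margin = 1.645 × 0.02722 = 0.04478.
The difference is 0.4760 − 0.8750 = -0.3990, so the interval is -0.3990 ± 0.04478 = (-0.444, -0.354).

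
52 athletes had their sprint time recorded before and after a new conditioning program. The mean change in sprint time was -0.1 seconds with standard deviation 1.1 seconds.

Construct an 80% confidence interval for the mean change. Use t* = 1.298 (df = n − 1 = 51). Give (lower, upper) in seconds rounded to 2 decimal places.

Paired design: SE = s_d/√n = 1.1/√52 = 0.1525.
t* = 1.298; margin of error = 1.298 × 0.1525 = 0.1979.
-0.1 ± 0.1979 → (-0.30, 0.10).

(-0.30, 0.10)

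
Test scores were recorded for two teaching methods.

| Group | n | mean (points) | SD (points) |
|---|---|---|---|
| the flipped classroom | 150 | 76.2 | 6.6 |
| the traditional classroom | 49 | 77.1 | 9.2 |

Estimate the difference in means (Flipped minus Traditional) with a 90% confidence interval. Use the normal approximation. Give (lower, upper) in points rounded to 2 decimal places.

(-3.24, 1.44)

Standard errors of each mean: 6.6/√150 = 0.5389 and 9.2/√49 = 1.3143.
SE(x̄₁ − x̄₂) = √(0.5389² + 1.3143²) = 1.4205 for independent samples with unequal variances.
With z* = 1.645, the margin is 1.645 × 1.4205 = 2.3367.
x̄₁ − x̄₂ = 76.2 − 77.1 = -0.9000; the interval is -0.9000 ± 2.3367 = (-3.24, 1.44).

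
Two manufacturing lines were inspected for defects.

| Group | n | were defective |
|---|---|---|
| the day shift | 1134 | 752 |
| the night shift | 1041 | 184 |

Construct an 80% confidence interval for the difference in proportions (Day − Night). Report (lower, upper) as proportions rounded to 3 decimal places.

(0.463, 0.510)

p̂₁ = 752/1134 = 0.6631 and p̂₂ = 184/1041 = 0.1768.
SE₁ = √(p̂₁(1−p̂₁)/n₁) = √(0.6631·0.3369/1134) = 0.01404; SE₂ = √(0.1768·0.8232/1041) = 0.01182.
Independent samples: SE of the difference = √(SE₁² + SE₂²) = √(0.0001971216 + 0.0001397124) = 0.01835.
z* for 80% confidence is 1.282, so the margin of error is 1.282 × 0.01835 = 0.02352.
Point estimate p̂₁ − p̂₂ = 0.6631 − 0.1768 = 0.4863.
0.4863 ± 0.02352 → (0.463, 0.510).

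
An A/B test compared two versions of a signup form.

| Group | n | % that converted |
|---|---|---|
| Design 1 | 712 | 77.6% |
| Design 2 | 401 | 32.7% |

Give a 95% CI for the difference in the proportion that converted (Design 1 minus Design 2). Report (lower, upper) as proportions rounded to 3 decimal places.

(0.394, 0.504)

SE₁ = √(p̂₁(1−p̂₁)/n₁) = √(0.7760·0.2240/712) = 0.01562; SE₂ = √(0.3270·0.6730/401) = 0.02343.
Independent samples: SE of the difference = √(SE₁² + SE₂²) = √(0.0002439844 + 0.0005489649) = 0.02816.
z* for 95% confidence is 1.960, so the margin of error is 1.960 × 0.02816 = 0.05519.
Point estimate p̂₁ − p̂₂ = 0.7760 − 0.3270 = 0.4490.
0.4490 ± 0.05519 → (0.394, 0.504).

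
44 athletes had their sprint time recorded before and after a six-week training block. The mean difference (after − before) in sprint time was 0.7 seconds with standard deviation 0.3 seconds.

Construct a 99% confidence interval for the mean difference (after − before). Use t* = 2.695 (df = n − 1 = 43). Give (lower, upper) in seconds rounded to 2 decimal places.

(0.58, 0.82)

This is a matched-pairs design, so SE = s_d/√n = 0.3/√44 = 0.0452.
Margin = 2.695 × 0.0452 = 0.1218; the interval is 0.7 ± 0.1218 = (0.58, 0.82).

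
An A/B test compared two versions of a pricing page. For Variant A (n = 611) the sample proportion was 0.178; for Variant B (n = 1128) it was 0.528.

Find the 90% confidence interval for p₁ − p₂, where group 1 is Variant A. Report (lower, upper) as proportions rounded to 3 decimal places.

(-0.385, -0.315)

The two standard errors are √(0.1780×0.8220/611) = 0.01547 and √(0.5280×0.4720/1128) = 0.01486.
Because the samples are independent, SE_diff = √(0.01547² + 0.01486²) = 0.02145.
Using z* = 1.645 for 90%, ME = 1.645 × 0.02145 = 0.03529.
p̂₁ − p̂₂ = -0.3500; interval -0.3500 ± 0.03529 gives (-0.385, -0.315).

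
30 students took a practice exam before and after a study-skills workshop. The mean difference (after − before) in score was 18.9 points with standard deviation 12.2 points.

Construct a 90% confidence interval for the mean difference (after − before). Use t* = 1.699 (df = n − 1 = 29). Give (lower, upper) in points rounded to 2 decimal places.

This is a matched-pairs design, so SE = s_d/√n = 12.2/√30 = 2.2274.
Margin = 1.699 × 2.2274 = 3.7844; the interval is 18.9 ± 3.7844 = (15.12, 22.68).

(15.12, 22.68)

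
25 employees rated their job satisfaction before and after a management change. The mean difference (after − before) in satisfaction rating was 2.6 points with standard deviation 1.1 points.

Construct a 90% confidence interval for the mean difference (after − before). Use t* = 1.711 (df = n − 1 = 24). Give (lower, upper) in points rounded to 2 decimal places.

This is a matched-pairs design, so SE = s_d/√n = 1.1/√25 = 0.2200.
Margin = 1.711 × 0.2200 = 0.3764; the interval is 2.6 ± 0.3764 = (2.22, 2.98).

(2.22, 2.98)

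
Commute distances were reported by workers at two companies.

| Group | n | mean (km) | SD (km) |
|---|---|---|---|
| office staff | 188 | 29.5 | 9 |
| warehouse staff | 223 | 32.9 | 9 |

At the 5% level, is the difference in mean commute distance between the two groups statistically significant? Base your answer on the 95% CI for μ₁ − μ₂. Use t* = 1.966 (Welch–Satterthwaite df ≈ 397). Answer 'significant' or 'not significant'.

Standard errors of each mean: 9/√188 = 0.6564 and 9/√223 = 0.6027.
SE(x̄₁ − x̄₂) = √(0.6564² + 0.6027²) = 0.8911 for independent samples with unequal variances.
With t* = 1.966, the margin is 1.966 × 0.8911 = 1.7519.
x̄₁ − x̄₂ = 29.5 − 32.9 = -3.4000; the interval is -3.4000 ± 1.7519 = (-5.1519, -1.6481).
The interval (-5.1519, -1.6481) does not contain 0, so the difference is significant.

significant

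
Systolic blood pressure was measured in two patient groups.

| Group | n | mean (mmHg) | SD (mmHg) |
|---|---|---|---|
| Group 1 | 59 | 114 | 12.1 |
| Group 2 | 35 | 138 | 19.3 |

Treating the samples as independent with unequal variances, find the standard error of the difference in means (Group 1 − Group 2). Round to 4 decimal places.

3.6227

Per-group SEs: s₁/√n₁ = 12.1/√59 = 1.5753, s₂/√n₂ = 19.3/√35 = 3.2623.
Unpooled SE of the difference: √(2.48157009 + 10.64260129) = 3.6227.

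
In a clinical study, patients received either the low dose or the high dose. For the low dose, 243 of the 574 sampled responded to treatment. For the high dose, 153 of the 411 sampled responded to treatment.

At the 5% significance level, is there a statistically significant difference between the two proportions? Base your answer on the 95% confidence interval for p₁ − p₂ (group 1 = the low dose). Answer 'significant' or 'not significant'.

not significant

Sample proportions: 243/574 = 0.4233, 153/411 = 0.3723.
Each SE is √(p̂(1−p̂)/n): √(0.4233·0.5767/574) = 0.02062 and √(0.3723·0.6277/411) = 0.02385.
SE(p̂₁ − p̂₂) = √(SE₁² + SE₂²) = √(0.0004251844 + 0.0005688225) = 0.03153, since the two samples are independent.
At 95% confidence z* = 1.960; margin = 1.960 × 0.03153 = 0.06180.
The difference is 0.4233 − 0.3723 = 0.0510, so the interval is 0.0510 ± 0.06180 = (-0.01080, 0.11280).
The interval (-0.01080, 0.11280) contains 0, so the difference is not significant.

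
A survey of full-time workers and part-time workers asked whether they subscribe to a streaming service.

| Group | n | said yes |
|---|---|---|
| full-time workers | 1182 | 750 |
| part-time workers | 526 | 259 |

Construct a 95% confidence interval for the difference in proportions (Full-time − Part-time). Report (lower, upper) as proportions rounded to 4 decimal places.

First, p̂₁ = 750/1182 = 0.6345; p̂₂ = 259/526 = 0.4924.
The two standard errors are √(0.6345×0.3655/1182) = 0.01401 and √(0.4924×0.5076/526) = 0.02180.
Because the samples are independent, SE_diff = √(0.01401² + 0.02180²) = 0.02591.
Using z* = 1.960 for 95%, ME = 1.960 × 0.02591 = 0.05078.
p̂₁ − p̂₂ = 0.1421; interval 0.1421 ± 0.05078 gives (0.0913, 0.1929).

(0.0913, 0.1929)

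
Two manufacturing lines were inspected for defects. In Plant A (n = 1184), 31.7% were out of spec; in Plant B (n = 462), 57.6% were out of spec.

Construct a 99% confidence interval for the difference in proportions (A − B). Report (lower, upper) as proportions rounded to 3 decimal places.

(-0.328, -0.190)

SE₁ = √(p̂₁(1−p̂₁)/n₁) = √(0.3170·0.6830/1184) = 0.01352; SE₂ = √(0.5760·0.4240/462) = 0.02299.
Independent samples: SE of the difference = √(SE₁² + SE₂²) = √(0.0001827904 + 0.0005285401) = 0.02667.
z* for 99% confidence is 2.576, so the margin of error is 2.576 × 0.02667 = 0.06870.
Point estimate p̂₁ − p̂₂ = 0.3170 − 0.5760 = -0.2590.
-0.2590 ± 0.06870 → (-0.328, -0.190).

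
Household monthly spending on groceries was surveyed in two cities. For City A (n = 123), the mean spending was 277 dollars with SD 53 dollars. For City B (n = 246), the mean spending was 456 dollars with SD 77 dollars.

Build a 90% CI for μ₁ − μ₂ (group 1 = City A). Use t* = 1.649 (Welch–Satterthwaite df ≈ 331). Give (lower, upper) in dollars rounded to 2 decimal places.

(-190.30, -167.70)

SE₁ = s₁/√n₁ = 53/√123 = 4.7788; SE₂ = 77/√246 = 4.9093.
Independent samples, unequal variances: SE_diff = √(SE₁² + SE₂²) = √(22.83692944 + 24.10122649) = 6.8511.
t* = 1.649, so margin of error = 1.649 × 6.8511 = 11.2975.
Difference in means = 277 − 456 = -179.0000.
-179.0000 ± 11.2975 → (-190.30, -167.70).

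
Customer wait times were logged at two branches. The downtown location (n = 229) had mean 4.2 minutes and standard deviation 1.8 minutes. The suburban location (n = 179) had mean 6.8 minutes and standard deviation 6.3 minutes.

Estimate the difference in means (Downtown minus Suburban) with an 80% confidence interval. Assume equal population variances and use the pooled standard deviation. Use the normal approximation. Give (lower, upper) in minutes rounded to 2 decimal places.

s_p = √[((n₁−1)s₁² + (n₂−1)s₂²)/(n₁+n₂−2)] = √[(228·1.8² + 178·6.3²)/406] = 4.3841.
SE = 4.3841·√(1/229 + 1/179) = 0.4374.
With z* = 1.282, margin = 1.282 × 0.4374 = 0.5607.
x̄₁ − x̄₂ = 4.2 − 6.8 = -2.6000; interval -2.6000 ± 0.5607 = (-3.16, -2.04).

(-3.16, -2.04)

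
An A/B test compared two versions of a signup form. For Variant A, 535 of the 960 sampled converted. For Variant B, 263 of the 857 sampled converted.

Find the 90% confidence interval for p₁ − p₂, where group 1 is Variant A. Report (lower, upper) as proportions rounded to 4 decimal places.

(0.2134, 0.2874)

Sample proportions: 535/960 = 0.5573, 263/857 = 0.3069.
Each SE is √(p̂(1−p̂)/n): √(0.5573·0.4427/960) = 0.01603 and √(0.3069·0.6931/857) = 0.01575.
SE(p̂₁ − p̂₂) = √(SE₁² + SE₂²) = √(0.0002569609 + 0.0002480625) = 0.02247, since the two samples are independent.
At 90% confidence z* = 1.645; margin = 1.645 × 0.02247 = 0.03696.
The difference is 0.5573 − 0.3069 = 0.2504, so the interval is 0.2504 ± 0.03696 = (0.2134, 0.2874).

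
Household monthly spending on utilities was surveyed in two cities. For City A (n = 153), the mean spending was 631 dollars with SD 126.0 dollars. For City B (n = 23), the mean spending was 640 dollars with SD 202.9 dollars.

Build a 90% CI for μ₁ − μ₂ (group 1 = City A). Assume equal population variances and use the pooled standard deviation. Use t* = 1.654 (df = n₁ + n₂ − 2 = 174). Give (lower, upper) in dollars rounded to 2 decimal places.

s_p = √[((n₁−1)s₁² + (n₂−1)s₂²)/(n₁+n₂−2)] = √[(152·126.0² + 22·202.9²)/174] = 138.1083.
SE = 138.1083·√(1/153 + 1/23) = 30.8863.
With t* = 1.654, margin = 1.654 × 30.8863 = 51.0859.
x̄₁ − x̄₂ = 631 − 640 = -9.0000; interval -9.0000 ± 51.0859 = (-60.09, 42.09).

(-60.09, 42.09)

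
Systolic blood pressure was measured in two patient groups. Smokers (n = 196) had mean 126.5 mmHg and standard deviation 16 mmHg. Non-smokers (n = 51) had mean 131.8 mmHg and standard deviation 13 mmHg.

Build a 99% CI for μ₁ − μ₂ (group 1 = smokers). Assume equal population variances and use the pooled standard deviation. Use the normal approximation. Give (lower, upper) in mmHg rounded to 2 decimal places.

s_p = √[((n₁−1)s₁² + (n₂−1)s₂²)/(n₁+n₂−2)] = √[(195·16² + 50·13²)/245] = 15.4352.
SE = 15.4352·√(1/196 + 1/51) = 2.4263.
With z* = 2.576, margin = 2.576 × 2.4263 = 6.2501.
x̄₁ − x̄₂ = 126.5 − 131.8 = -5.3000; interval -5.3000 ± 6.2501 = (-11.55, 0.95).

(-11.55, 0.95)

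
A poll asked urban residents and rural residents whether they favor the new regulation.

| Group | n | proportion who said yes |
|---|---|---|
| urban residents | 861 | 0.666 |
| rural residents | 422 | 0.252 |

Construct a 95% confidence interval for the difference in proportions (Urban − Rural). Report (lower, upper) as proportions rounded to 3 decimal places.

(0.362, 0.466)

The two standard errors are √(0.6660×0.3340/861) = 0.01607 and √(0.2520×0.7480/422) = 0.02113.
Because the samples are independent, SE_diff = √(0.01607² + 0.02113²) = 0.02655.
Using z* = 1.960 for 95%, ME = 1.960 × 0.02655 = 0.05204.
p̂₁ − p̂₂ = 0.4140; interval 0.4140 ± 0.05204 gives (0.362, 0.466).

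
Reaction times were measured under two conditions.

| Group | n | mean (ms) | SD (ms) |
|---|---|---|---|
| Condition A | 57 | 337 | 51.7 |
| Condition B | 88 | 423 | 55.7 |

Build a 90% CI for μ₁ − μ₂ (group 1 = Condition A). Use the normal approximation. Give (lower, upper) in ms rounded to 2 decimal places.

Standard errors of each mean: 51.7/√57 = 6.8478 and 55.7/√88 = 5.9376.
SE(x̄₁ − x̄₂) = √(6.8478² + 5.9376²) = 9.0635 for independent samples with unequal variances.
With z* = 1.645, the margin is 1.645 × 9.0635 = 14.9095.
x̄₁ − x̄₂ = 337 − 423 = -86.0000; the interval is -86.0000 ± 14.9095 = (-100.91, -71.09).

(-100.91, -71.09)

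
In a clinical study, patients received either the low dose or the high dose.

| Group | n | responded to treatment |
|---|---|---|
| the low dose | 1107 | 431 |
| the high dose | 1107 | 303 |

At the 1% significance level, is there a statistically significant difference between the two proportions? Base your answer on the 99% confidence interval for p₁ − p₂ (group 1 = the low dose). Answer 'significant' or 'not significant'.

p̂₁ = 431/1107 = 0.3893 and p̂₂ = 303/1107 = 0.2737.
SE₁ = √(p̂₁(1−p̂₁)/n₁) = √(0.3893·0.6107/1107) = 0.01465; SE₂ = √(0.2737·0.7263/1107) = 0.01340.
Independent samples: SE of the difference = √(SE₁² + SE₂²) = √(0.0002146225 + 0.00017956) = 0.01985.
z* for 99% confidence is 2.576, so the margin of error is 2.576 × 0.01985 = 0.05113.
Point estimate p̂₁ − p̂₂ = 0.3893 − 0.2737 = 0.1156.
0.1156 ± 0.05113 → (0.06447, 0.16673).
The interval (0.06447, 0.16673) does not contain 0, so the difference is significant.

significant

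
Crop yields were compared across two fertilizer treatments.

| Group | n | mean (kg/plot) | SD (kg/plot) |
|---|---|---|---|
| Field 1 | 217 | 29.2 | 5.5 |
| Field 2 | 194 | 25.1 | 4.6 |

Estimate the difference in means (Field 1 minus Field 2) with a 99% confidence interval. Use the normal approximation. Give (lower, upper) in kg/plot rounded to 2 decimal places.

(2.82, 5.38)

Standard errors of each mean: 5.5/√217 = 0.3734 and 4.6/√194 = 0.3303.
SE(x̄₁ − x̄₂) = √(0.3734² + 0.3303²) = 0.4985 for independent samples with unequal variances.
With z* = 2.576, the margin is 2.576 × 0.4985 = 1.2841.
x̄₁ − x̄₂ = 29.2 − 25.1 = 4.1000; the interval is 4.1000 ± 1.2841 = (2.82, 5.38).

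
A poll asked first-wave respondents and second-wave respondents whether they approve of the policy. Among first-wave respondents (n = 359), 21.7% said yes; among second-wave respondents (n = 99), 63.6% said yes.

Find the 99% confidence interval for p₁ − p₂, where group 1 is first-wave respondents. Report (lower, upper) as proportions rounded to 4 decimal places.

(-0.5556, -0.2824)

SE₁ = √(p̂₁(1−p̂₁)/n₁) = √(0.2170·0.7830/359) = 0.02176; SE₂ = √(0.6360·0.3640/99) = 0.04836.
Independent samples: SE of the difference = √(SE₁² + SE₂²) = √(0.0004734976 + 0.0023386896) = 0.05303.
z* for 99% confidence is 2.576, so the margin of error is 2.576 × 0.05303 = 0.13661.
Point estimate p̂₁ − p̂₂ = 0.2170 − 0.6360 = -0.4190.
-0.4190 ± 0.13661 → (-0.5556, -0.2824).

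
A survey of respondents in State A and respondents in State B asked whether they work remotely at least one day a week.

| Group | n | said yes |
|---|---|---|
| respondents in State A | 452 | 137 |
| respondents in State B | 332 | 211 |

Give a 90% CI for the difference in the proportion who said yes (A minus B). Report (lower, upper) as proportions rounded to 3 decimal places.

First, p̂₁ = 137/452 = 0.3031; p̂₂ = 211/332 = 0.6355.
The two standard errors are √(0.3031×0.6969/452) = 0.02162 and √(0.6355×0.3645/332) = 0.02641.
Because the samples are independent, SE_diff = √(0.02162² + 0.02641²) = 0.03413.
Using z* = 1.645 for 90%, ME = 1.645 × 0.03413 = 0.05614.
p̂₁ − p̂₂ = -0.3324; interval -0.3324 ± 0.05614 gives (-0.389, -0.276).

(-0.389, -0.276)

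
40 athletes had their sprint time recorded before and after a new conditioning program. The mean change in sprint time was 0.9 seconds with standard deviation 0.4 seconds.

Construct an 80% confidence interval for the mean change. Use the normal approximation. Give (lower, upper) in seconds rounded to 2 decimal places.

(0.82, 0.98)

This is a matched-pairs design, so SE = s_d/√n = 0.4/√40 = 0.0632.
Margin = 1.282 × 0.0632 = 0.0810; the interval is 0.9 ± 0.0810 = (0.82, 0.98).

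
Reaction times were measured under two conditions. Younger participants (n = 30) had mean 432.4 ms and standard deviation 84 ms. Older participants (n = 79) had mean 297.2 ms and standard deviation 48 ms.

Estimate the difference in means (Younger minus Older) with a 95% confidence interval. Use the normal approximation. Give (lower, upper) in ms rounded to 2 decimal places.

Per-group SEs: s₁/√n₁ = 84/√30 = 15.3362, s₂/√n₂ = 48/√79 = 5.4004.
Unpooled SE of the difference: √(235.19903044 + 29.16432016) = 16.2593.
Margin of error = z* · SE = 1.960 × 16.2593 = 31.8682.
x̄₁ − x̄₂ = 432.4 − 297.2 = 135.2000.
CI: 135.2000 ± 31.8682 = (103.33, 167.07).

(103.33, 167.07)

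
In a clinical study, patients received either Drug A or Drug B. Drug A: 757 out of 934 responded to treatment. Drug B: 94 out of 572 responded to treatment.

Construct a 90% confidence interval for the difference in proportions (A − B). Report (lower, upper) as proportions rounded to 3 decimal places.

(0.613, 0.679)

Sample proportions: 757/934 = 0.8105, 94/572 = 0.1643.
Each SE is √(p̂(1−p̂)/n): √(0.8105·0.1895/934) = 0.01282 and √(0.1643·0.8357/572) = 0.01549.
SE(p̂₁ − p̂₂) = √(SE₁² + SE₂²) = √(0.0001643524 + 0.0002399401) = 0.02011, since the two samples are independent.
At 90% confidence z* = 1.645; margin = 1.645 × 0.02011 = 0.03308.
The difference is 0.8105 − 0.1643 = 0.6462, so the interval is 0.6462 ± 0.03308 = (0.613, 0.679).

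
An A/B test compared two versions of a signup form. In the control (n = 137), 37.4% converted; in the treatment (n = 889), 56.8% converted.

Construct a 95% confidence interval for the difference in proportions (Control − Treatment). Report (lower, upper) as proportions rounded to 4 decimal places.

(-0.2813, -0.1067)

SE₁ = √(p̂₁(1−p̂₁)/n₁) = √(0.3740·0.6260/137) = 0.04134; SE₂ = √(0.5680·0.4320/889) = 0.01661.
Independent samples: SE of the difference = √(SE₁² + SE₂²) = √(0.0017089956 + 0.0002758921) = 0.04455.
z* for 95% confidence is 1.960, so the margin of error is 1.960 × 0.04455 = 0.08732.
Point estimate p̂₁ − p̂₂ = 0.3740 − 0.5680 = -0.1940.
-0.1940 ± 0.08732 → (-0.2813, -0.1067).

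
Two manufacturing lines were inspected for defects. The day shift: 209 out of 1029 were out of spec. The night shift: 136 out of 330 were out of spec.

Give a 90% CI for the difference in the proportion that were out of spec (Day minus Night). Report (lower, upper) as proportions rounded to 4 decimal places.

(-0.2581, -0.1599)

Sample proportions: 209/1029 = 0.2031, 136/330 = 0.4121.
Each SE is √(p̂(1−p̂)/n): √(0.2031·0.7969/1029) = 0.01254 and √(0.4121·0.5879/330) = 0.02710.
SE(p̂₁ − p̂₂) = √(SE₁² + SE₂²) = √(0.0001572516 + 0.00073441) = 0.02986, since the two samples are independent.
At 90% confidence z* = 1.645; margin = 1.645 × 0.02986 = 0.04912.
The difference is 0.2031 − 0.4121 = -0.2090, so the interval is -0.2090 ± 0.04912 = (-0.2581, -0.1599).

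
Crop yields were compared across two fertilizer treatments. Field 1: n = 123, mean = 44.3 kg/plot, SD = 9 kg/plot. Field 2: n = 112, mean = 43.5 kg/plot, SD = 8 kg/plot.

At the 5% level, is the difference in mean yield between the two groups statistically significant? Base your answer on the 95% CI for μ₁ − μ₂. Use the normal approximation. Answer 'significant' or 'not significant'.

not significant

Per-group SEs: s₁/√n₁ = 9/√123 = 0.8115, s₂/√n₂ = 8/√112 = 0.7559.
Unpooled SE of the difference: √(0.65853225 + 0.57138481) = 1.1090.
Margin of error = z* · SE = 1.960 × 1.1090 = 2.1736.
x̄₁ − x̄₂ = 44.3 − 43.5 = 0.8000.
CI: 0.8000 ± 2.1736 = (-1.3736, 2.9736).
The interval (-1.3736, 2.9736) contains 0, so the difference is not significant.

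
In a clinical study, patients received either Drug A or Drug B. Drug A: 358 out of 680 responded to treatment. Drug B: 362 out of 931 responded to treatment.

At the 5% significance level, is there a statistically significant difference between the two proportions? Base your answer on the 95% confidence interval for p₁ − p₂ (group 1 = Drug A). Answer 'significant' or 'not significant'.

significant

p̂₁ = 358/680 = 0.5265 and p̂₂ = 362/931 = 0.3888.
SE₁ = √(p̂₁(1−p̂₁)/n₁) = √(0.5265·0.4735/680) = 0.01915; SE₂ = √(0.3888·0.6112/931) = 0.01598.
Independent samples: SE of the difference = √(SE₁² + SE₂²) = √(0.0003667225 + 0.0002553604) = 0.02494.
z* for 95% confidence is 1.960, so the margin of error is 1.960 × 0.02494 = 0.04888.
Point estimate p̂₁ − p̂₂ = 0.5265 − 0.3888 = 0.1377.
0.1377 ± 0.04888 → (0.08882, 0.18658).
The interval (0.08882, 0.18658) does not contain 0, so the difference is significant.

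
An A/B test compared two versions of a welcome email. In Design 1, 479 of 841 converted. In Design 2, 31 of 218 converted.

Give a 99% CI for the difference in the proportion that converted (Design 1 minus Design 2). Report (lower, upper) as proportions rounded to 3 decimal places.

(0.352, 0.503)

First, p̂₁ = 479/841 = 0.5696; p̂₂ = 31/218 = 0.1422.
The two standard errors are √(0.5696×0.4304/841) = 0.01707 and √(0.1422×0.8578/218) = 0.02365.
Because the samples are independent, SE_diff = √(0.01707² + 0.02365²) = 0.02917.
Using z* = 2.576 for 99%, ME = 2.576 × 0.02917 = 0.07514.
p̂₁ − p̂₂ = 0.4274; interval 0.4274 ± 0.07514 gives (0.352, 0.503).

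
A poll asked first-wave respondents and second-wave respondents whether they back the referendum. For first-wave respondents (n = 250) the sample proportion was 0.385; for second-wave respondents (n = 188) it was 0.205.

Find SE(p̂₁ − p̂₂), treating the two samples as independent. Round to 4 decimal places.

SE₁ = √(p̂₁(1−p̂₁)/n₁) = √(0.3850·0.6150/250) = 0.03077; SE₂ = √(0.2050·0.7950/188) = 0.02944.
Independent samples: SE of the difference = √(SE₁² + SE₂²) = √(0.0009467929 + 0.0008667136) = 0.04259.

0.0426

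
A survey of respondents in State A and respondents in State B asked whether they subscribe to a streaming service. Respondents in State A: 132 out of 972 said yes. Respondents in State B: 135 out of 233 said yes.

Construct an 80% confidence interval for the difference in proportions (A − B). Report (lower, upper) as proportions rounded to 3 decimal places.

(-0.487, -0.400)

Sample proportions: 132/972 = 0.1358, 135/233 = 0.5794.
Each SE is √(p̂(1−p̂)/n): √(0.1358·0.8642/972) = 0.01099 and √(0.5794·0.4206/233) = 0.03234.
SE(p̂₁ − p̂₂) = √(SE₁² + SE₂²) = √(0.0001207801 + 0.0010458756) = 0.03416, since the two samples are independent.
At 80% confidence z* = 1.282; margin = 1.282 × 0.03416 = 0.04379.
The difference is 0.1358 − 0.5794 = -0.4436, so the interval is -0.4436 ± 0.04379 = (-0.487, -0.400).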